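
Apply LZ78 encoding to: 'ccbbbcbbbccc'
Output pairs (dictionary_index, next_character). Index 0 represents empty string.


LZ78 encoding steps:
Dictionary: {0: ''}
Step 1: w='' (idx 0), next='c' -> output (0, 'c'), add 'c' as idx 1
Step 2: w='c' (idx 1), next='b' -> output (1, 'b'), add 'cb' as idx 2
Step 3: w='' (idx 0), next='b' -> output (0, 'b'), add 'b' as idx 3
Step 4: w='b' (idx 3), next='c' -> output (3, 'c'), add 'bc' as idx 4
Step 5: w='b' (idx 3), next='b' -> output (3, 'b'), add 'bb' as idx 5
Step 6: w='bc' (idx 4), next='c' -> output (4, 'c'), add 'bcc' as idx 6
Step 7: w='c' (idx 1), end of input -> output (1, '')


Encoded: [(0, 'c'), (1, 'b'), (0, 'b'), (3, 'c'), (3, 'b'), (4, 'c'), (1, '')]


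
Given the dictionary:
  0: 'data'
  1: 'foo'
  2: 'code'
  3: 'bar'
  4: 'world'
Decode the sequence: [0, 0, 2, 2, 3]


Look up each index in the dictionary:
  0 -> 'data'
  0 -> 'data'
  2 -> 'code'
  2 -> 'code'
  3 -> 'bar'

Decoded: "data data code code bar"


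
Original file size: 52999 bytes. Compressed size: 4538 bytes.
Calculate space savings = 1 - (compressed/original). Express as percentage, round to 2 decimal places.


ratio = compressed/original = 4538/52999 = 0.085624
savings = 1 - ratio = 1 - 0.085624 = 0.914376
as a percentage: 0.914376 * 100 = 91.44%

Space savings = 1 - 4538/52999 = 91.44%


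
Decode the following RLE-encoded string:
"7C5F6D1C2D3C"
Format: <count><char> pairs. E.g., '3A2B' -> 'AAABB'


Expanding each <count><char> pair:
  7C -> 'CCCCCCC'
  5F -> 'FFFFF'
  6D -> 'DDDDDD'
  1C -> 'C'
  2D -> 'DD'
  3C -> 'CCC'

Decoded = CCCCCCCFFFFFDDDDDDCDDCCC


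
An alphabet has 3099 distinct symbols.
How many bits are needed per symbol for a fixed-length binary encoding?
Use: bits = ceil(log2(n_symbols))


log2(3099) = 11.5976
Bracket: 2^11 = 2048 < 3099 <= 2^12 = 4096
So ceil(log2(3099)) = 12

bits = ceil(log2(3099)) = ceil(11.5976) = 12 bits


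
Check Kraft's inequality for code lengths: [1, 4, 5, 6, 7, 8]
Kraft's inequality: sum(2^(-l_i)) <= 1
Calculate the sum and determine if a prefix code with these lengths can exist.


Sum = 2^(-1) + 2^(-4) + 2^(-5) + 2^(-6) + 2^(-7) + 2^(-8)
    = 0.5 + 0.0625 + 0.03125 + 0.015625 + 0.0078125 + 0.00390625
    = 159/256 = 0.62109375
Since 0.62109375 <= 1, Kraft's inequality IS satisfied.
A prefix code with these lengths CAN exist.

Kraft sum = 0.62109375. Satisfied.


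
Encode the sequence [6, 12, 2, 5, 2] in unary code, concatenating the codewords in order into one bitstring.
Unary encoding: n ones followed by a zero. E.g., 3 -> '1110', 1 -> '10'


Encode each number as n ones followed by a terminating 0:
  6 -> 1111110 (7 bits)
  12 -> 1111111111110 (13 bits)
  2 -> 110 (3 bits)
  5 -> 111110 (6 bits)
  2 -> 110 (3 bits)
Total length = 7 + 13 + 3 + 6 + 3 = 32 bits.

Unary([6, 12, 2, 5, 2]) = 11111101111111111110110111110110 (32 bits)


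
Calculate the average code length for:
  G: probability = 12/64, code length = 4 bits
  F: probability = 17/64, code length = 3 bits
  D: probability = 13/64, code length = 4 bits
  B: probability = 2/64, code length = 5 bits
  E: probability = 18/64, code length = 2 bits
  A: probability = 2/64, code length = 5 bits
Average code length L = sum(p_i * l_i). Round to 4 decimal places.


Weighted contributions p_i * l_i:
  G: (12/64) * 4 = 48/64
  F: (17/64) * 3 = 51/64
  D: (13/64) * 4 = 52/64
  B: (2/64) * 5 = 10/64
  E: (18/64) * 2 = 36/64
  A: (2/64) * 5 = 10/64
Sum = (48 + 51 + 52 + 10 + 36 + 10)/64 = 207/64

L = 207/64 = 3.2344 bits/symbol


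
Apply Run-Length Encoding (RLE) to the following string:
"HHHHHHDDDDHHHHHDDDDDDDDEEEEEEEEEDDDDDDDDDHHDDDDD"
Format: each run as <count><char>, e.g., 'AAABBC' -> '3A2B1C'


Scanning runs left to right:
  i=0: run of 'H' x 6 -> '6H'
  i=6: run of 'D' x 4 -> '4D'
  i=10: run of 'H' x 5 -> '5H'
  i=15: run of 'D' x 8 -> '8D'
  i=23: run of 'E' x 9 -> '9E'
  i=32: run of 'D' x 9 -> '9D'
  i=41: run of 'H' x 2 -> '2H'
  i=43: run of 'D' x 5 -> '5D'

RLE = 6H4D5H8D9E9D2H5D


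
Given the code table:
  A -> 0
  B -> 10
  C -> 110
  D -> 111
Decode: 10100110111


Decoding:
10 -> B
10 -> B
0 -> A
110 -> C
111 -> D


Result: BBACD


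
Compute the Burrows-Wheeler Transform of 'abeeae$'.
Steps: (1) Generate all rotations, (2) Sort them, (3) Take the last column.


Rotations (sorted):
  0: $abeeae -> last char: e
  1: abeeae$ -> last char: $
  2: ae$abee -> last char: e
  3: beeae$a -> last char: a
  4: e$abeea -> last char: a
  5: eae$abe -> last char: e
  6: eeae$ab -> last char: b


BWT = e$eaaeb


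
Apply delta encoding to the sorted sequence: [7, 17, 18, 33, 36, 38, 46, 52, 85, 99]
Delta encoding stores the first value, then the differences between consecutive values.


First value: 7
Deltas:
  17 - 7 = 10
  18 - 17 = 1
  33 - 18 = 15
  36 - 33 = 3
  38 - 36 = 2
  46 - 38 = 8
  52 - 46 = 6
  85 - 52 = 33
  99 - 85 = 14


Delta encoded: [7, 10, 1, 15, 3, 2, 8, 6, 33, 14]


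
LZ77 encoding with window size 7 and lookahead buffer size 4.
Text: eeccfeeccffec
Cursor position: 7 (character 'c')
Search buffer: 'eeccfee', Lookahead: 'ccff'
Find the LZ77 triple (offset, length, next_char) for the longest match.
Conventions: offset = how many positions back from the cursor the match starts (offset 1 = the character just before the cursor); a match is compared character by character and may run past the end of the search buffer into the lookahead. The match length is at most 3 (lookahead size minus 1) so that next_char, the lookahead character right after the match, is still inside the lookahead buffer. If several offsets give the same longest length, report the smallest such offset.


Try each offset into the search buffer:
  offset=1 (pos 6, char 'e'): match length 0
  offset=2 (pos 5, char 'e'): match length 0
  offset=3 (pos 4, char 'f'): match length 0
  offset=4 (pos 3, char 'c'): match length 1
  offset=5 (pos 2, char 'c'): match length 3
  offset=6 (pos 1, char 'e'): match length 0
  offset=7 (pos 0, char 'e'): match length 0
Longest match has length 3 at offset 5.
next_char = character at position 7 + 3 = 10 -> 'f'

Best match: offset=5, length=3 (matching 'ccf' starting at position 2)
LZ77 triple: (5, 3, 'f')


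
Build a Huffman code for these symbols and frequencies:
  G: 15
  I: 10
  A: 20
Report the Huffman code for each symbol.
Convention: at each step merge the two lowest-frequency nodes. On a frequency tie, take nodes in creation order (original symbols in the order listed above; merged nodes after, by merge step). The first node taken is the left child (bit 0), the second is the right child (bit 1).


Huffman tree construction:
Step 1: Merge I(10) + G(15) = 25
Step 2: Merge A(20) + (I+G)(25) = 45
Read each symbol's code off the tree from the root (left child = 0, right child = 1).

Codes:
  G: 11 (length 2)
  I: 10 (length 2)
  A: 0 (length 1)
Average code length: 70/45 = 1.5556 bits/symbol


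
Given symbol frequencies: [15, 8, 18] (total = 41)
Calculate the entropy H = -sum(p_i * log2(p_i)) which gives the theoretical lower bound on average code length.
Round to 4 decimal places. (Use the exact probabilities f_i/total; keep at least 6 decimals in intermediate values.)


Per-symbol terms -p_i * log2(p_i) with p_i = f_i/41:
  p = 15/41 = 0.365854: log2(p) = -1.450661, -p*log2(p) = 0.530730
  p = 8/41 = 0.195122: log2(p) = -2.357552, -p*log2(p) = 0.460010
  p = 18/41 = 0.439024: log2(p) = -1.187627, -p*log2(p) = 0.521397
H = 0.530730 + 0.460010 + 0.521397 = 1.512137

H = 1.5121 bits/symbol


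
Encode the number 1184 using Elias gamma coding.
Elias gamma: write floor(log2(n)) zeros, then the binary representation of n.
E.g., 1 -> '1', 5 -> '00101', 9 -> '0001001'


num_bits = floor(log2(1184)) + 1 = 11
leading_zeros = num_bits - 1 = 10
binary(1184) = 10010100000

Elias gamma(1184) = '0000000000' + '10010100000' = 000000000010010100000 (21 bits)


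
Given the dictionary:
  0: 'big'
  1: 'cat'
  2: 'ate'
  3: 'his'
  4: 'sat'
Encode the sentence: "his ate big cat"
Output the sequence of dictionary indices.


Look up each word in the dictionary:
  'his' -> 3
  'ate' -> 2
  'big' -> 0
  'cat' -> 1

Encoded: [3, 2, 0, 1]


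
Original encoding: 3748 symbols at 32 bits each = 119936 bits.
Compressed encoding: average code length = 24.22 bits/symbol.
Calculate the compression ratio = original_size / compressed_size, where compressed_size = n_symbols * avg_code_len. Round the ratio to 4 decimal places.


original_size = n_symbols * orig_bits = 3748 * 32 = 119936 bits
compressed_size = n_symbols * avg_code_len = 3748 * 24.22 = 90776.56 bits
ratio = original_size / compressed_size = 119936 / 90776.56 = 1.3212

Compression ratio = 1.3212


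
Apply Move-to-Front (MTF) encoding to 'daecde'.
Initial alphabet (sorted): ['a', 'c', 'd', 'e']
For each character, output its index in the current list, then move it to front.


MTF encoding:
'd': index 2 in ['a', 'c', 'd', 'e'] -> ['d', 'a', 'c', 'e']
'a': index 1 in ['d', 'a', 'c', 'e'] -> ['a', 'd', 'c', 'e']
'e': index 3 in ['a', 'd', 'c', 'e'] -> ['e', 'a', 'd', 'c']
'c': index 3 in ['e', 'a', 'd', 'c'] -> ['c', 'e', 'a', 'd']
'd': index 3 in ['c', 'e', 'a', 'd'] -> ['d', 'c', 'e', 'a']
'e': index 2 in ['d', 'c', 'e', 'a'] -> ['e', 'd', 'c', 'a']


Output: [2, 1, 3, 3, 3, 2]


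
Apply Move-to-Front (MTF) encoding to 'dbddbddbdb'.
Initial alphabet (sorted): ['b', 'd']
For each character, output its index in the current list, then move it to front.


MTF encoding:
'd': index 1 in ['b', 'd'] -> ['d', 'b']
'b': index 1 in ['d', 'b'] -> ['b', 'd']
'd': index 1 in ['b', 'd'] -> ['d', 'b']
'd': index 0 in ['d', 'b'] -> ['d', 'b']
'b': index 1 in ['d', 'b'] -> ['b', 'd']
'd': index 1 in ['b', 'd'] -> ['d', 'b']
'd': index 0 in ['d', 'b'] -> ['d', 'b']
'b': index 1 in ['d', 'b'] -> ['b', 'd']
'd': index 1 in ['b', 'd'] -> ['d', 'b']
'b': index 1 in ['d', 'b'] -> ['b', 'd']


Output: [1, 1, 1, 0, 1, 1, 0, 1, 1, 1]


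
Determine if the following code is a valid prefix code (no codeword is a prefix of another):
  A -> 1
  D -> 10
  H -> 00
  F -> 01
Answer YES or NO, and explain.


Checking each pair (does one codeword prefix another?):
  A='1' vs D='10': prefix -- VIOLATION

NO -- this is NOT a valid prefix code. A (1) is a prefix of D (10).


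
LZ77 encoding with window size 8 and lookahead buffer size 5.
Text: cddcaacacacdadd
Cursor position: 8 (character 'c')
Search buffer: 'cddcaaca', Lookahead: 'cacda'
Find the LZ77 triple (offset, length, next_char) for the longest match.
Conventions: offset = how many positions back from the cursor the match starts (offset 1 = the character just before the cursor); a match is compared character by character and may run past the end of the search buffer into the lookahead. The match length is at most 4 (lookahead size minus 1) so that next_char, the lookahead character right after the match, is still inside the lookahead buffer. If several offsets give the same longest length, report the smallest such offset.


Try each offset into the search buffer:
  offset=1 (pos 7, char 'a'): match length 0
  offset=2 (pos 6, char 'c'): match length 3
  offset=3 (pos 5, char 'a'): match length 0
  offset=4 (pos 4, char 'a'): match length 0
  offset=5 (pos 3, char 'c'): match length 2
  offset=6 (pos 2, char 'd'): match length 0
  offset=7 (pos 1, char 'd'): match length 0
  offset=8 (pos 0, char 'c'): match length 1
Longest match has length 3 at offset 2.
next_char = character at position 8 + 3 = 11 -> 'd'

Best match: offset=2, length=3 (matching 'cac' starting at position 6)
LZ77 triple: (2, 3, 'd')


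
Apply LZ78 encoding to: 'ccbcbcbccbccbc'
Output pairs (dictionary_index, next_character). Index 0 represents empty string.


LZ78 encoding steps:
Dictionary: {0: ''}
Step 1: w='' (idx 0), next='c' -> output (0, 'c'), add 'c' as idx 1
Step 2: w='c' (idx 1), next='b' -> output (1, 'b'), add 'cb' as idx 2
Step 3: w='cb' (idx 2), next='c' -> output (2, 'c'), add 'cbc' as idx 3
Step 4: w='' (idx 0), next='b' -> output (0, 'b'), add 'b' as idx 4
Step 5: w='c' (idx 1), next='c' -> output (1, 'c'), add 'cc' as idx 5
Step 6: w='b' (idx 4), next='c' -> output (4, 'c'), add 'bc' as idx 6
Step 7: w='cbc' (idx 3), end of input -> output (3, '')


Encoded: [(0, 'c'), (1, 'b'), (2, 'c'), (0, 'b'), (1, 'c'), (4, 'c'), (3, '')]


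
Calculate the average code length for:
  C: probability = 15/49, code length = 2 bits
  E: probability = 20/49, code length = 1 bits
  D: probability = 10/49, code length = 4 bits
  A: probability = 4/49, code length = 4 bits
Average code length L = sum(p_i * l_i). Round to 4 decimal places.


Weighted contributions p_i * l_i:
  C: (15/49) * 2 = 30/49
  E: (20/49) * 1 = 20/49
  D: (10/49) * 4 = 40/49
  A: (4/49) * 4 = 16/49
Sum = (30 + 20 + 40 + 16)/49 = 106/49

L = 106/49 = 2.1633 bits/symbol


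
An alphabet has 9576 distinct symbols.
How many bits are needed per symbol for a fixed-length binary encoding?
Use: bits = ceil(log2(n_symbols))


log2(9576) = 13.2252
Bracket: 2^13 = 8192 < 9576 <= 2^14 = 16384
So ceil(log2(9576)) = 14

bits = ceil(log2(9576)) = ceil(13.2252) = 14 bits


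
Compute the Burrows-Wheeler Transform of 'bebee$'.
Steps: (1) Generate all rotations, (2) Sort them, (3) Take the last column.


Rotations (sorted):
  0: $bebee -> last char: e
  1: bebee$ -> last char: $
  2: bee$be -> last char: e
  3: e$bebe -> last char: e
  4: ebee$b -> last char: b
  5: ee$beb -> last char: b


BWT = e$eebb


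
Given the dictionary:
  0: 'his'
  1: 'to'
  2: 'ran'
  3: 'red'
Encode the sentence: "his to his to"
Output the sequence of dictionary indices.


Look up each word in the dictionary:
  'his' -> 0
  'to' -> 1
  'his' -> 0
  'to' -> 1

Encoded: [0, 1, 0, 1]


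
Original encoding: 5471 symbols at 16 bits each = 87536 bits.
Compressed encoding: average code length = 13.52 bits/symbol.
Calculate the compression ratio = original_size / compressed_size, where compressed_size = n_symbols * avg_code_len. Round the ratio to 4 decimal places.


original_size = n_symbols * orig_bits = 5471 * 16 = 87536 bits
compressed_size = n_symbols * avg_code_len = 5471 * 13.52 = 73967.92 bits
ratio = original_size / compressed_size = 87536 / 73967.92 = 1.1834

Compression ratio = 1.1834


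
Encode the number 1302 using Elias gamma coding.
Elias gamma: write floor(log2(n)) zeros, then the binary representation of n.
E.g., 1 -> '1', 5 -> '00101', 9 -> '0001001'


num_bits = floor(log2(1302)) + 1 = 11
leading_zeros = num_bits - 1 = 10
binary(1302) = 10100010110

Elias gamma(1302) = '0000000000' + '10100010110' = 000000000010100010110 (21 bits)


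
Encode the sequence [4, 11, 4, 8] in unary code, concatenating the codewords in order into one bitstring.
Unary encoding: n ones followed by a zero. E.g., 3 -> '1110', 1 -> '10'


Encode each number as n ones followed by a terminating 0:
  4 -> 11110 (5 bits)
  11 -> 111111111110 (12 bits)
  4 -> 11110 (5 bits)
  8 -> 111111110 (9 bits)
Total length = 5 + 12 + 5 + 9 = 31 bits.

Unary([4, 11, 4, 8]) = 1111011111111111011110111111110 (31 bits)


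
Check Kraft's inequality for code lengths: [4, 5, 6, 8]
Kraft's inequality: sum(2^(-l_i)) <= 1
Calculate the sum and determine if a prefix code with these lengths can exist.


Sum = 2^(-4) + 2^(-5) + 2^(-6) + 2^(-8)
    = 0.0625 + 0.03125 + 0.015625 + 0.00390625
    = 29/256 = 0.11328125
Since 0.11328125 <= 1, Kraft's inequality IS satisfied.
A prefix code with these lengths CAN exist.

Kraft sum = 0.11328125. Satisfied.


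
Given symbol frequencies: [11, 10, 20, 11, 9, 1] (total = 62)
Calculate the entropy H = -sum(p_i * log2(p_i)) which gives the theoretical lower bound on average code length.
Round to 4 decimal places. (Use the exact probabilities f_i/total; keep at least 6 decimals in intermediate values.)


Per-symbol terms -p_i * log2(p_i) with p_i = f_i/62:
  p = 11/62 = 0.177419: log2(p) = -2.494765, -p*log2(p) = 0.442620
  p = 10/62 = 0.161290: log2(p) = -2.632268, -p*log2(p) = 0.424559
  p = 20/62 = 0.322581: log2(p) = -1.632268, -p*log2(p) = 0.526538
  p = 11/62 = 0.177419: log2(p) = -2.494765, -p*log2(p) = 0.442620
  p = 9/62 = 0.145161: log2(p) = -2.784271, -p*log2(p) = 0.404168
  p = 1/62 = 0.016129: log2(p) = -5.954196, -p*log2(p) = 0.096035
H = 0.442620 + 0.424559 + 0.526538 + 0.442620 + 0.404168 + 0.096035 = 2.336540

H = 2.3365 bits/symbol


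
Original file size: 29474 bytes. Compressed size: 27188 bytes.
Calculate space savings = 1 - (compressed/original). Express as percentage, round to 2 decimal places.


ratio = compressed/original = 27188/29474 = 0.92244
savings = 1 - ratio = 1 - 0.92244 = 0.07756
as a percentage: 0.07756 * 100 = 7.76%

Space savings = 1 - 27188/29474 = 7.76%


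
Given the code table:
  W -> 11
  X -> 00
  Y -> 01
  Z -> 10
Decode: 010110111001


Decoding:
01 -> Y
01 -> Y
10 -> Z
11 -> W
10 -> Z
01 -> Y


Result: YYZWZY


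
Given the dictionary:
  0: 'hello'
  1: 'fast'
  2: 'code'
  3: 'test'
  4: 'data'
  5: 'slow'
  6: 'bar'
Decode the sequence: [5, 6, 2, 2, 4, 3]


Look up each index in the dictionary:
  5 -> 'slow'
  6 -> 'bar'
  2 -> 'code'
  2 -> 'code'
  4 -> 'data'
  3 -> 'test'

Decoded: "slow bar code code data test"


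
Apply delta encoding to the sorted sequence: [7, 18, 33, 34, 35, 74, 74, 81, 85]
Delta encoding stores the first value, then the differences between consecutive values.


First value: 7
Deltas:
  18 - 7 = 11
  33 - 18 = 15
  34 - 33 = 1
  35 - 34 = 1
  74 - 35 = 39
  74 - 74 = 0
  81 - 74 = 7
  85 - 81 = 4


Delta encoded: [7, 11, 15, 1, 1, 39, 0, 7, 4]


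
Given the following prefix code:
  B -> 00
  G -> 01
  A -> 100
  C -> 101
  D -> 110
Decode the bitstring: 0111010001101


Decoding step by step:
Bits 01 -> G
Bits 110 -> D
Bits 100 -> A
Bits 01 -> G
Bits 101 -> C


Decoded message: GDAGC


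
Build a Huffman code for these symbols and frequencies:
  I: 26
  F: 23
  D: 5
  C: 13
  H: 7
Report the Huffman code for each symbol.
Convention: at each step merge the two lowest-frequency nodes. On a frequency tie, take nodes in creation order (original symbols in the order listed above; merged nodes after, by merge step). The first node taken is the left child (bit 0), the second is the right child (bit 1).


Huffman tree construction:
Step 1: Merge D(5) + H(7) = 12
Step 2: Merge (D+H)(12) + C(13) = 25
Step 3: Merge F(23) + ((D+H)+C)(25) = 48
Step 4: Merge I(26) + (F+((D+H)+C))(48) = 74
Read each symbol's code off the tree from the root (left child = 0, right child = 1).

Codes:
  I: 0 (length 1)
  F: 10 (length 2)
  D: 1100 (length 4)
  C: 111 (length 3)
  H: 1101 (length 4)
Average code length: 159/74 = 2.1486 bits/symbol


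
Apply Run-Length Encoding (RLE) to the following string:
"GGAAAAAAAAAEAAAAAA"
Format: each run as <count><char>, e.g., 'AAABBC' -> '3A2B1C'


Scanning runs left to right:
  i=0: run of 'G' x 2 -> '2G'
  i=2: run of 'A' x 9 -> '9A'
  i=11: run of 'E' x 1 -> '1E'
  i=12: run of 'A' x 6 -> '6A'

RLE = 2G9A1E6A


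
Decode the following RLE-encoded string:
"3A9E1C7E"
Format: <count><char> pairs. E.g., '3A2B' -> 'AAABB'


Expanding each <count><char> pair:
  3A -> 'AAA'
  9E -> 'EEEEEEEEE'
  1C -> 'C'
  7E -> 'EEEEEEE'

Decoded = AAAEEEEEEEEECEEEEEEE


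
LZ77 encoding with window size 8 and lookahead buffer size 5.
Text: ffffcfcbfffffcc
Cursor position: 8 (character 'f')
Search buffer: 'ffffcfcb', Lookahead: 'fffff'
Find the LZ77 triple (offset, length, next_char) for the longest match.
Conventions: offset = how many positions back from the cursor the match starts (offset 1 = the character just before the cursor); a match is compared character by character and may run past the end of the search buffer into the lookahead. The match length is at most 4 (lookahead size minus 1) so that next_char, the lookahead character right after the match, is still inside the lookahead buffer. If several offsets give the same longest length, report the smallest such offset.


Try each offset into the search buffer:
  offset=1 (pos 7, char 'b'): match length 0
  offset=2 (pos 6, char 'c'): match length 0
  offset=3 (pos 5, char 'f'): match length 1
  offset=4 (pos 4, char 'c'): match length 0
  offset=5 (pos 3, char 'f'): match length 1
  offset=6 (pos 2, char 'f'): match length 2
  offset=7 (pos 1, char 'f'): match length 3
  offset=8 (pos 0, char 'f'): match length 4
Longest match has length 4 at offset 8.
next_char = character at position 8 + 4 = 12 -> 'f'

Best match: offset=8, length=4 (matching 'ffff' starting at position 0)
LZ77 triple: (8, 4, 'f')


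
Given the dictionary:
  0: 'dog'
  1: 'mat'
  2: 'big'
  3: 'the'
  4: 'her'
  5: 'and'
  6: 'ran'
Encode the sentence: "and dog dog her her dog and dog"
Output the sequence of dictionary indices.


Look up each word in the dictionary:
  'and' -> 5
  'dog' -> 0
  'dog' -> 0
  'her' -> 4
  'her' -> 4
  'dog' -> 0
  'and' -> 5
  'dog' -> 0

Encoded: [5, 0, 0, 4, 4, 0, 5, 0]


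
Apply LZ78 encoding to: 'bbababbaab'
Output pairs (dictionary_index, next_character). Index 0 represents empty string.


LZ78 encoding steps:
Dictionary: {0: ''}
Step 1: w='' (idx 0), next='b' -> output (0, 'b'), add 'b' as idx 1
Step 2: w='b' (idx 1), next='a' -> output (1, 'a'), add 'ba' as idx 2
Step 3: w='ba' (idx 2), next='b' -> output (2, 'b'), add 'bab' as idx 3
Step 4: w='ba' (idx 2), next='a' -> output (2, 'a'), add 'baa' as idx 4
Step 5: w='b' (idx 1), end of input -> output (1, '')


Encoded: [(0, 'b'), (1, 'a'), (2, 'b'), (2, 'a'), (1, '')]


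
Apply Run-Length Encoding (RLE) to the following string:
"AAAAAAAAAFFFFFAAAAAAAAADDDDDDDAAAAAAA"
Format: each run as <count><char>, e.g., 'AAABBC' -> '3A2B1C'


Scanning runs left to right:
  i=0: run of 'A' x 9 -> '9A'
  i=9: run of 'F' x 5 -> '5F'
  i=14: run of 'A' x 9 -> '9A'
  i=23: run of 'D' x 7 -> '7D'
  i=30: run of 'A' x 7 -> '7A'

RLE = 9A5F9A7D7A


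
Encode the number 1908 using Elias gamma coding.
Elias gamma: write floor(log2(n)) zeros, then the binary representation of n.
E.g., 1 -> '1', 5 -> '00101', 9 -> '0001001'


num_bits = floor(log2(1908)) + 1 = 11
leading_zeros = num_bits - 1 = 10
binary(1908) = 11101110100

Elias gamma(1908) = '0000000000' + '11101110100' = 000000000011101110100 (21 bits)


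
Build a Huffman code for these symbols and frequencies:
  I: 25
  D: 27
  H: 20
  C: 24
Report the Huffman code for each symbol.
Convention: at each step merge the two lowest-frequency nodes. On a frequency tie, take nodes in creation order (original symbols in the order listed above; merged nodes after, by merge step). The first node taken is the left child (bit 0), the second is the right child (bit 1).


Huffman tree construction:
Step 1: Merge H(20) + C(24) = 44
Step 2: Merge I(25) + D(27) = 52
Step 3: Merge (H+C)(44) + (I+D)(52) = 96
Read each symbol's code off the tree from the root (left child = 0, right child = 1).

Codes:
  I: 10 (length 2)
  D: 11 (length 2)
  H: 00 (length 2)
  C: 01 (length 2)
Average code length: 192/96 = 2.0000 bits/symbol


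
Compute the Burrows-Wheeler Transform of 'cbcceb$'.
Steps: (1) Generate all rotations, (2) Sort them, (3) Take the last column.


Rotations (sorted):
  0: $cbcceb -> last char: b
  1: b$cbcce -> last char: e
  2: bcceb$c -> last char: c
  3: cbcceb$ -> last char: $
  4: cceb$cb -> last char: b
  5: ceb$cbc -> last char: c
  6: eb$cbcc -> last char: c


BWT = bec$bcc


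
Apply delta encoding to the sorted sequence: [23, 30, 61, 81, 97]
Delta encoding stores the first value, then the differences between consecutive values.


First value: 23
Deltas:
  30 - 23 = 7
  61 - 30 = 31
  81 - 61 = 20
  97 - 81 = 16


Delta encoded: [23, 7, 31, 20, 16]


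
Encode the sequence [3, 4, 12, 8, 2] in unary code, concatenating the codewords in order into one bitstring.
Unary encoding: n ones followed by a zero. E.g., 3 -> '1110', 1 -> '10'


Encode each number as n ones followed by a terminating 0:
  3 -> 1110 (4 bits)
  4 -> 11110 (5 bits)
  12 -> 1111111111110 (13 bits)
  8 -> 111111110 (9 bits)
  2 -> 110 (3 bits)
Total length = 4 + 5 + 13 + 9 + 3 = 34 bits.

Unary([3, 4, 12, 8, 2]) = 1110111101111111111110111111110110 (34 bits)


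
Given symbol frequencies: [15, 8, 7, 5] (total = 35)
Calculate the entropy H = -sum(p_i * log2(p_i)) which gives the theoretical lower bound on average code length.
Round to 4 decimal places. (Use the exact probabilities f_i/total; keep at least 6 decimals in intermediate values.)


Per-symbol terms -p_i * log2(p_i) with p_i = f_i/35:
  p = 15/35 = 0.428571: log2(p) = -1.222392, -p*log2(p) = 0.523882
  p = 8/35 = 0.228571: log2(p) = -2.129283, -p*log2(p) = 0.486693
  p = 7/35 = 0.200000: log2(p) = -2.321928, -p*log2(p) = 0.464386
  p = 5/35 = 0.142857: log2(p) = -2.807355, -p*log2(p) = 0.401051
H = 0.523882 + 0.486693 + 0.464386 + 0.401051 = 1.876012

H = 1.876 bits/symbol


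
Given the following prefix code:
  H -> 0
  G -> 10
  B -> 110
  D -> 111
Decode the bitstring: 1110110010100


Decoding step by step:
Bits 111 -> D
Bits 0 -> H
Bits 110 -> B
Bits 0 -> H
Bits 10 -> G
Bits 10 -> G
Bits 0 -> H


Decoded message: DHBHGGH


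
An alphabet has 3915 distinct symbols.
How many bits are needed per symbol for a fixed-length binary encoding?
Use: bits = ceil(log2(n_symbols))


log2(3915) = 11.9348
Bracket: 2^11 = 2048 < 3915 <= 2^12 = 4096
So ceil(log2(3915)) = 12

bits = ceil(log2(3915)) = ceil(11.9348) = 12 bits


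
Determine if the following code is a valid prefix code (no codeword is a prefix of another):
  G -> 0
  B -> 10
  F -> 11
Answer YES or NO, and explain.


Checking each pair (does one codeword prefix another?):
  G='0' vs B='10': no prefix
  G='0' vs F='11': no prefix
  B='10' vs G='0': no prefix
  B='10' vs F='11': no prefix
  F='11' vs G='0': no prefix
  F='11' vs B='10': no prefix
No violation found over all pairs.

YES -- this is a valid prefix code. No codeword is a prefix of any other codeword.


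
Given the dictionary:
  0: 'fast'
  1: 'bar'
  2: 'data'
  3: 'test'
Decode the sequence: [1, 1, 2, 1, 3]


Look up each index in the dictionary:
  1 -> 'bar'
  1 -> 'bar'
  2 -> 'data'
  1 -> 'bar'
  3 -> 'test'

Decoded: "bar bar data bar test"


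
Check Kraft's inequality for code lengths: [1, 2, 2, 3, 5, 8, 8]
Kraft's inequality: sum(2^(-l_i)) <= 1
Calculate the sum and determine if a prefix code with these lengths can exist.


Sum = 2^(-1) + 2^(-2) + 2^(-2) + 2^(-3) + 2^(-5) + 2^(-8) + 2^(-8)
    = 0.5 + 0.25 + 0.25 + 0.125 + 0.03125 + 0.00390625 + 0.00390625
    = 298/256 = 1.1640625
Since 1.1640625 > 1, Kraft's inequality is NOT satisfied.
A prefix code with these lengths CANNOT exist.

Kraft sum = 1.1640625. Not satisfied.


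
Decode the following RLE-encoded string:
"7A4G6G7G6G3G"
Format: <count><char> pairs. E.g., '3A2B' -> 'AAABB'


Expanding each <count><char> pair:
  7A -> 'AAAAAAA'
  4G -> 'GGGG'
  6G -> 'GGGGGG'
  7G -> 'GGGGGGG'
  6G -> 'GGGGGG'
  3G -> 'GGG'

Decoded = AAAAAAAGGGGGGGGGGGGGGGGGGGGGGGGGG


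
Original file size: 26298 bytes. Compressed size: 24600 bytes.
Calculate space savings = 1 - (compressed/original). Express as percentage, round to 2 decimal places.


ratio = compressed/original = 24600/26298 = 0.935432
savings = 1 - ratio = 1 - 0.935432 = 0.064568
as a percentage: 0.064568 * 100 = 6.46%

Space savings = 1 - 24600/26298 = 6.46%


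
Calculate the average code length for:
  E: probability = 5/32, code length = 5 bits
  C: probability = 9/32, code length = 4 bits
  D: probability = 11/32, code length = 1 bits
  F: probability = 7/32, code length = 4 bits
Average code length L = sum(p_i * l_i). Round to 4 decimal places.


Weighted contributions p_i * l_i:
  E: (5/32) * 5 = 25/32
  C: (9/32) * 4 = 36/32
  D: (11/32) * 1 = 11/32
  F: (7/32) * 4 = 28/32
Sum = (25 + 36 + 11 + 28)/32 = 100/32

L = 100/32 = 3.1250 bits/symbol


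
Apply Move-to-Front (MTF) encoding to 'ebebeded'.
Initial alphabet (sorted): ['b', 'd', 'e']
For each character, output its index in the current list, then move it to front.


MTF encoding:
'e': index 2 in ['b', 'd', 'e'] -> ['e', 'b', 'd']
'b': index 1 in ['e', 'b', 'd'] -> ['b', 'e', 'd']
'e': index 1 in ['b', 'e', 'd'] -> ['e', 'b', 'd']
'b': index 1 in ['e', 'b', 'd'] -> ['b', 'e', 'd']
'e': index 1 in ['b', 'e', 'd'] -> ['e', 'b', 'd']
'd': index 2 in ['e', 'b', 'd'] -> ['d', 'e', 'b']
'e': index 1 in ['d', 'e', 'b'] -> ['e', 'd', 'b']
'd': index 1 in ['e', 'd', 'b'] -> ['d', 'e', 'b']


Output: [2, 1, 1, 1, 1, 2, 1, 1]


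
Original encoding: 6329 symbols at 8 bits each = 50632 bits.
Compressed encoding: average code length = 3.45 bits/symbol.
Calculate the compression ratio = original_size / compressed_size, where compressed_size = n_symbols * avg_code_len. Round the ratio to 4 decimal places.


original_size = n_symbols * orig_bits = 6329 * 8 = 50632 bits
compressed_size = n_symbols * avg_code_len = 6329 * 3.45 = 21835.05 bits
ratio = original_size / compressed_size = 50632 / 21835.05 = 2.3188

Compression ratio = 2.3188


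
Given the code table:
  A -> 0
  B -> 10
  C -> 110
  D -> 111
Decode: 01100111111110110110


Decoding:
0 -> A
110 -> C
0 -> A
111 -> D
111 -> D
110 -> C
110 -> C
110 -> C


Result: ACADDCCC


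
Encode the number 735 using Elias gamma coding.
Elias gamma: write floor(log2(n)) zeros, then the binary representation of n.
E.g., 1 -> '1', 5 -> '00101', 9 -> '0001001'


num_bits = floor(log2(735)) + 1 = 10
leading_zeros = num_bits - 1 = 9
binary(735) = 1011011111

Elias gamma(735) = '000000000' + '1011011111' = 0000000001011011111 (19 bits)


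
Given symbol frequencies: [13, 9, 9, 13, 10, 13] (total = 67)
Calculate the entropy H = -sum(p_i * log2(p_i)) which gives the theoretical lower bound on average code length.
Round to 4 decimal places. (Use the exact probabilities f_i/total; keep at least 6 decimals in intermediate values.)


Per-symbol terms -p_i * log2(p_i) with p_i = f_i/67:
  p = 13/67 = 0.194030: log2(p) = -2.365649, -p*log2(p) = 0.459007
  p = 9/67 = 0.134328: log2(p) = -2.896164, -p*log2(p) = 0.389037
  p = 9/67 = 0.134328: log2(p) = -2.896164, -p*log2(p) = 0.389037
  p = 13/67 = 0.194030: log2(p) = -2.365649, -p*log2(p) = 0.459007
  p = 10/67 = 0.149254: log2(p) = -2.744161, -p*log2(p) = 0.409576
  p = 13/67 = 0.194030: log2(p) = -2.365649, -p*log2(p) = 0.459007
H = 0.459007 + 0.389037 + 0.389037 + 0.459007 + 0.409576 + 0.459007 = 2.564671

H = 2.5647 bits/symbol


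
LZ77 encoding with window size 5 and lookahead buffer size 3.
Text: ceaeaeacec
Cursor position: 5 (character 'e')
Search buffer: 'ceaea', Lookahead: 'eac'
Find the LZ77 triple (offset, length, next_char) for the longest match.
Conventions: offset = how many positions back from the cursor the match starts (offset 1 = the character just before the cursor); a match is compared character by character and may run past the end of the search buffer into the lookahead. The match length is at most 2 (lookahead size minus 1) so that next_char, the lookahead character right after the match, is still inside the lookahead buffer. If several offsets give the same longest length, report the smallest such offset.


Try each offset into the search buffer:
  offset=1 (pos 4, char 'a'): match length 0
  offset=2 (pos 3, char 'e'): match length 2
  offset=3 (pos 2, char 'a'): match length 0
  offset=4 (pos 1, char 'e'): match length 2
  offset=5 (pos 0, char 'c'): match length 0
Longest match has length 2, found at offsets 2, 4; take the smallest, offset 2.
next_char = character at position 5 + 2 = 7 -> 'c'

Best match: offset=2, length=2 (matching 'ea' starting at position 3)
LZ77 triple: (2, 2, 'c')


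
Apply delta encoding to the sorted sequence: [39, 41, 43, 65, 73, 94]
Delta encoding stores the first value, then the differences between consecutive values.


First value: 39
Deltas:
  41 - 39 = 2
  43 - 41 = 2
  65 - 43 = 22
  73 - 65 = 8
  94 - 73 = 21


Delta encoded: [39, 2, 2, 22, 8, 21]


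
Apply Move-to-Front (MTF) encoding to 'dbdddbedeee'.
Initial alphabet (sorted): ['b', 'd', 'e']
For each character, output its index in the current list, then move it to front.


MTF encoding:
'd': index 1 in ['b', 'd', 'e'] -> ['d', 'b', 'e']
'b': index 1 in ['d', 'b', 'e'] -> ['b', 'd', 'e']
'd': index 1 in ['b', 'd', 'e'] -> ['d', 'b', 'e']
'd': index 0 in ['d', 'b', 'e'] -> ['d', 'b', 'e']
'd': index 0 in ['d', 'b', 'e'] -> ['d', 'b', 'e']
'b': index 1 in ['d', 'b', 'e'] -> ['b', 'd', 'e']
'e': index 2 in ['b', 'd', 'e'] -> ['e', 'b', 'd']
'd': index 2 in ['e', 'b', 'd'] -> ['d', 'e', 'b']
'e': index 1 in ['d', 'e', 'b'] -> ['e', 'd', 'b']
'e': index 0 in ['e', 'd', 'b'] -> ['e', 'd', 'b']
'e': index 0 in ['e', 'd', 'b'] -> ['e', 'd', 'b']


Output: [1, 1, 1, 0, 0, 1, 2, 2, 1, 0, 0]


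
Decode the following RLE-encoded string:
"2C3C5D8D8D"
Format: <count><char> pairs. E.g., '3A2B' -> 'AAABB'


Expanding each <count><char> pair:
  2C -> 'CC'
  3C -> 'CCC'
  5D -> 'DDDDD'
  8D -> 'DDDDDDDD'
  8D -> 'DDDDDDDD'

Decoded = CCCCCDDDDDDDDDDDDDDDDDDDDD


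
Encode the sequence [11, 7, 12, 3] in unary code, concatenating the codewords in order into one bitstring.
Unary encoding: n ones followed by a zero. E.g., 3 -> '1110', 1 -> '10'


Encode each number as n ones followed by a terminating 0:
  11 -> 111111111110 (12 bits)
  7 -> 11111110 (8 bits)
  12 -> 1111111111110 (13 bits)
  3 -> 1110 (4 bits)
Total length = 12 + 8 + 13 + 4 = 37 bits.

Unary([11, 7, 12, 3]) = 1111111111101111111011111111111101110 (37 bits)


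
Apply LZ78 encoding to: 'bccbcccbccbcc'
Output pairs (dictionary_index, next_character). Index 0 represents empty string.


LZ78 encoding steps:
Dictionary: {0: ''}
Step 1: w='' (idx 0), next='b' -> output (0, 'b'), add 'b' as idx 1
Step 2: w='' (idx 0), next='c' -> output (0, 'c'), add 'c' as idx 2
Step 3: w='c' (idx 2), next='b' -> output (2, 'b'), add 'cb' as idx 3
Step 4: w='c' (idx 2), next='c' -> output (2, 'c'), add 'cc' as idx 4
Step 5: w='cb' (idx 3), next='c' -> output (3, 'c'), add 'cbc' as idx 5
Step 6: w='cbc' (idx 5), next='c' -> output (5, 'c'), add 'cbcc' as idx 6


Encoded: [(0, 'b'), (0, 'c'), (2, 'b'), (2, 'c'), (3, 'c'), (5, 'c')]


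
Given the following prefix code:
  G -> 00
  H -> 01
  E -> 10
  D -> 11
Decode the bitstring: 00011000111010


Decoding step by step:
Bits 00 -> G
Bits 01 -> H
Bits 10 -> E
Bits 00 -> G
Bits 11 -> D
Bits 10 -> E
Bits 10 -> E


Decoded message: GHEGDEE


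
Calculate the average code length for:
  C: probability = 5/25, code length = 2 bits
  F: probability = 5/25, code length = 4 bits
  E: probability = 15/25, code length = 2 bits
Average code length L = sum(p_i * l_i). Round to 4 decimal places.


Weighted contributions p_i * l_i:
  C: (5/25) * 2 = 10/25
  F: (5/25) * 4 = 20/25
  E: (15/25) * 2 = 30/25
Sum = (10 + 20 + 30)/25 = 60/25

L = 60/25 = 2.4000 bits/symbol


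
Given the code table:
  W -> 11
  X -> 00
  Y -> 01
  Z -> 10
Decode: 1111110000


Decoding:
11 -> W
11 -> W
11 -> W
00 -> X
00 -> X


Result: WWWXX


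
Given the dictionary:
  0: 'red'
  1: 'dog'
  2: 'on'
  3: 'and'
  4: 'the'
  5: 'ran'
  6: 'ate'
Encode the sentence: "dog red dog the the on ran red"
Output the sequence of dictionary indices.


Look up each word in the dictionary:
  'dog' -> 1
  'red' -> 0
  'dog' -> 1
  'the' -> 4
  'the' -> 4
  'on' -> 2
  'ran' -> 5
  'red' -> 0

Encoded: [1, 0, 1, 4, 4, 2, 5, 0]


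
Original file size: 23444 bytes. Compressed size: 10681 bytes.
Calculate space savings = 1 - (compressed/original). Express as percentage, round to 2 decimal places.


ratio = compressed/original = 10681/23444 = 0.455596
savings = 1 - ratio = 1 - 0.455596 = 0.544404
as a percentage: 0.544404 * 100 = 54.44%

Space savings = 1 - 10681/23444 = 54.44%


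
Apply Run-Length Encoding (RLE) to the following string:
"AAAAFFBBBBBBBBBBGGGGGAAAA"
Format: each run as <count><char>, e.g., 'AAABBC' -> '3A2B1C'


Scanning runs left to right:
  i=0: run of 'A' x 4 -> '4A'
  i=4: run of 'F' x 2 -> '2F'
  i=6: run of 'B' x 10 -> '10B'
  i=16: run of 'G' x 5 -> '5G'
  i=21: run of 'A' x 4 -> '4A'

RLE = 4A2F10B5G4A


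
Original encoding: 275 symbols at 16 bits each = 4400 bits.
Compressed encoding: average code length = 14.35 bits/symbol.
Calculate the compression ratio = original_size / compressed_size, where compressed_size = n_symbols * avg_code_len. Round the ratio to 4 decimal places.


original_size = n_symbols * orig_bits = 275 * 16 = 4400 bits
compressed_size = n_symbols * avg_code_len = 275 * 14.35 = 3946.25 bits
ratio = original_size / compressed_size = 4400 / 3946.25 = 1.115

Compression ratio = 1.115


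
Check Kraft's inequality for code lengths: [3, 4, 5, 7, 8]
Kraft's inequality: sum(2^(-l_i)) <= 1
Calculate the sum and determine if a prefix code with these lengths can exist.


Sum = 2^(-3) + 2^(-4) + 2^(-5) + 2^(-7) + 2^(-8)
    = 0.125 + 0.0625 + 0.03125 + 0.0078125 + 0.00390625
    = 59/256 = 0.23046875
Since 0.23046875 <= 1, Kraft's inequality IS satisfied.
A prefix code with these lengths CAN exist.

Kraft sum = 0.23046875. Satisfied.


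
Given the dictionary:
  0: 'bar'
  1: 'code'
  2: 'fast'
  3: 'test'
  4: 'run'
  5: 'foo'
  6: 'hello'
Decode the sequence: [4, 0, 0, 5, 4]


Look up each index in the dictionary:
  4 -> 'run'
  0 -> 'bar'
  0 -> 'bar'
  5 -> 'foo'
  4 -> 'run'

Decoded: "run bar bar foo run"


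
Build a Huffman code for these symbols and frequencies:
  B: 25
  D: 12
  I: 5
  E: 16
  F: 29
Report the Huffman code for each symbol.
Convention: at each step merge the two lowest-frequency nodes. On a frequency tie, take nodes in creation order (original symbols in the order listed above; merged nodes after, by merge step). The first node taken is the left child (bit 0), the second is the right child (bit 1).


Huffman tree construction:
Step 1: Merge I(5) + D(12) = 17
Step 2: Merge E(16) + (I+D)(17) = 33
Step 3: Merge B(25) + F(29) = 54
Step 4: Merge (E+(I+D))(33) + (B+F)(54) = 87
Read each symbol's code off the tree from the root (left child = 0, right child = 1).

Codes:
  B: 10 (length 2)
  D: 011 (length 3)
  I: 010 (length 3)
  E: 00 (length 2)
  F: 11 (length 2)
Average code length: 191/87 = 2.1954 bits/symbol


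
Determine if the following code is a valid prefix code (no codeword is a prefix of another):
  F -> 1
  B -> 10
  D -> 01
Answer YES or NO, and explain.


Checking each pair (does one codeword prefix another?):
  F='1' vs B='10': prefix -- VIOLATION

NO -- this is NOT a valid prefix code. F (1) is a prefix of B (10).


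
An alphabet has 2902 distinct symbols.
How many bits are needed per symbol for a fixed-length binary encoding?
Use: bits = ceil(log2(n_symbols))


log2(2902) = 11.5028
Bracket: 2^11 = 2048 < 2902 <= 2^12 = 4096
So ceil(log2(2902)) = 12

bits = ceil(log2(2902)) = ceil(11.5028) = 12 bits


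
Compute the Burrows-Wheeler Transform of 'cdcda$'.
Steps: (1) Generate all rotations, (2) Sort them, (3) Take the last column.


Rotations (sorted):
  0: $cdcda -> last char: a
  1: a$cdcd -> last char: d
  2: cda$cd -> last char: d
  3: cdcda$ -> last char: $
  4: da$cdc -> last char: c
  5: dcda$c -> last char: c


BWT = add$cc


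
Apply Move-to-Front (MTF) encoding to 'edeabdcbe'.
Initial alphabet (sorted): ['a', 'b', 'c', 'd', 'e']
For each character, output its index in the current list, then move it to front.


MTF encoding:
'e': index 4 in ['a', 'b', 'c', 'd', 'e'] -> ['e', 'a', 'b', 'c', 'd']
'd': index 4 in ['e', 'a', 'b', 'c', 'd'] -> ['d', 'e', 'a', 'b', 'c']
'e': index 1 in ['d', 'e', 'a', 'b', 'c'] -> ['e', 'd', 'a', 'b', 'c']
'a': index 2 in ['e', 'd', 'a', 'b', 'c'] -> ['a', 'e', 'd', 'b', 'c']
'b': index 3 in ['a', 'e', 'd', 'b', 'c'] -> ['b', 'a', 'e', 'd', 'c']
'd': index 3 in ['b', 'a', 'e', 'd', 'c'] -> ['d', 'b', 'a', 'e', 'c']
'c': index 4 in ['d', 'b', 'a', 'e', 'c'] -> ['c', 'd', 'b', 'a', 'e']
'b': index 2 in ['c', 'd', 'b', 'a', 'e'] -> ['b', 'c', 'd', 'a', 'e']
'e': index 4 in ['b', 'c', 'd', 'a', 'e'] -> ['e', 'b', 'c', 'd', 'a']


Output: [4, 4, 1, 2, 3, 3, 4, 2, 4]


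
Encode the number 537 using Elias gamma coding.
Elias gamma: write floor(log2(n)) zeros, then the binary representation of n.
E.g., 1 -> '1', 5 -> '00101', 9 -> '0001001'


num_bits = floor(log2(537)) + 1 = 10
leading_zeros = num_bits - 1 = 9
binary(537) = 1000011001

Elias gamma(537) = '000000000' + '1000011001' = 0000000001000011001 (19 bits)
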